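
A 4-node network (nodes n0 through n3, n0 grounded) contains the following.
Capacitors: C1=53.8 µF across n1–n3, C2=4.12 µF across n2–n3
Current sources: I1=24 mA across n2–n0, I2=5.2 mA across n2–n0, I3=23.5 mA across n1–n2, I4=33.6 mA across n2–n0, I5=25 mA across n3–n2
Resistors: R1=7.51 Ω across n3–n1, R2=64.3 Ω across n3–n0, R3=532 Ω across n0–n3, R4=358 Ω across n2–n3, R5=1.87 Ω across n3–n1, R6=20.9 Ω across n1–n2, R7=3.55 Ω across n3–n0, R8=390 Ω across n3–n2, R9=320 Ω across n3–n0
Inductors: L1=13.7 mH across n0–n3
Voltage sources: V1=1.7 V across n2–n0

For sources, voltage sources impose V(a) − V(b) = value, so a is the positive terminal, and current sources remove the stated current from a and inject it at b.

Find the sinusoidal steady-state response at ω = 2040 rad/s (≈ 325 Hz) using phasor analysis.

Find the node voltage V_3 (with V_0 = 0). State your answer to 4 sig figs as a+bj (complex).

Apply KCL at each of the 3 non-ground nodes and solve the resulting linear system.
Node n1: branches {C1, R1, R5, I3, R6} → V_1 = 0.1761+0.03584j
Node n2: branches {I1, R4, I2, C2, I3, R6, R8, I4, I5, V1} → V_2 = 1.700+0.000j
Node n3: branches {C1, R1, R2, R3, R4, R5, C2, R7, L1, R8, R9, I5} → V_3 = 0.1045+0.05018j
Source currents: i(V1)=-0.09618-0.01143j

0.1045+0.05018j V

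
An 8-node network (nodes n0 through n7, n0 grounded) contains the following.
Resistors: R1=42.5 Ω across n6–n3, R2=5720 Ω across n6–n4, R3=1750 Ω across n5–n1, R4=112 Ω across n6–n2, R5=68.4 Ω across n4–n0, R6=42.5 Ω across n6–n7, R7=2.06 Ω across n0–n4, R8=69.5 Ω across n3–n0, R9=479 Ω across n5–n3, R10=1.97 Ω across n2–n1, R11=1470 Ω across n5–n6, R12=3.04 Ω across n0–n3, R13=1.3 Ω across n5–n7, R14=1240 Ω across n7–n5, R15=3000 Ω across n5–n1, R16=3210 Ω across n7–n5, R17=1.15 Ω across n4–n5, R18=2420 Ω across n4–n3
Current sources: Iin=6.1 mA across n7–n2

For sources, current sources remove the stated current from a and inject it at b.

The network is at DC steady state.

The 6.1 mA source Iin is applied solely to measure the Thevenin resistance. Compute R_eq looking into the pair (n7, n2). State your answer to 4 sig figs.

MNA unknowns: 7 node voltages V₁..V_7
R1: Y=0.02353 on G[6,3]
R2: Y=0.0001748 on G[6,4]
R3: Y=0.0005714 on G[5,1]
R4: Y=0.008929 on G[6,2]
R5: Y=0.01462 on G[4,0]
R6: Y=0.02353 on G[6,7]
R7: Y=0.4854 on G[0,4]
R8: Y=0.01439 on G[3,0]
R9: Y=0.002088 on G[5,3]
R10: Y=0.5076 on G[2,1]
R11: Y=0.0006803 on G[5,6]
R12: Y=0.3289 on G[0,3]
R13: Y=0.7692 on G[5,7]
R14: Y=0.0008065 on G[7,5]
R15: Y=0.0003333 on G[5,1]
R16: Y=0.0003115 on G[7,5]
R17: Y=0.8696 on G[4,5]
R18: Y=0.0004132 on G[4,3]
Iin: z[7]−=0.0061, z[2]+=0.0061
solve → V1=0.7194, V2=0.7206, V3=0.007030, V4=-0.004827, V5=-0.007631, V6=0.1111, V7=-0.01180

R_eq = 120.1 Ω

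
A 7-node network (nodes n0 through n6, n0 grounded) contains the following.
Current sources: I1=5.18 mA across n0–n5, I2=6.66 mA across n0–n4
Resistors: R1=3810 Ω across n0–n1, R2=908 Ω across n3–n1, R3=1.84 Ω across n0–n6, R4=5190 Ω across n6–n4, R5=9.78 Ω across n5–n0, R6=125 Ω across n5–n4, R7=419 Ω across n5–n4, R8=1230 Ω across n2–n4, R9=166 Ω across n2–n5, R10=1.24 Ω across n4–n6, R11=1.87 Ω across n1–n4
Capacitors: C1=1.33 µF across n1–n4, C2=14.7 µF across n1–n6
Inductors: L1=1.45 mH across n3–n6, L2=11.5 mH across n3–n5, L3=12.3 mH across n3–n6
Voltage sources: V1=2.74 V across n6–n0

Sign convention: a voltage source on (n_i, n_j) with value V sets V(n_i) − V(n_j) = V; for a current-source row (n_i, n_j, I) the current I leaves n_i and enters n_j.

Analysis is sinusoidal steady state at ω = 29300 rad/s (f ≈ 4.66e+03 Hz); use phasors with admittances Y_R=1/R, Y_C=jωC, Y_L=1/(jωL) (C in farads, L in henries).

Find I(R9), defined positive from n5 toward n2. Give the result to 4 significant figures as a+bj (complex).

-0.001724-4.396e-05j A

MNA unknowns: 6 node voltages V₁..V_6 plus 1 source current (V1)
I1: z[0]−=0.00518, z[5]+=0.00518
R1: Y=0.0002625+0.000j on G[0,1]
C1: Y=0.000+0.03897j on G[1,4]
L1: Y=0.000-0.02354j on G[3,6]
R2: Y=0.001101+0.000j on G[3,1]
R3: Y=0.5435+0.000j on G[0,6]
R4: Y=0.0001927+0.000j on G[6,4]
L2: Y=0.000-0.002968j on G[3,5]
R5: Y=0.1022+0.000j on G[5,0]
C2: Y=0.000+0.4307j on G[1,6]
I2: z[0]−=0.00666, z[4]+=0.00666
R6: Y=0.008000+0.000j on G[5,4]
R7: Y=0.002387+0.000j on G[5,4]
R8: Y=0.0008130+0.000j on G[2,4]
R9: Y=0.006024+0.000j on G[2,5]
R10: Y=0.8065+0.000j on G[4,6]
R11: Y=0.5348+0.000j on G[1,4]
L3: Y=0.000-0.002775j on G[3,6]
V1: row V6−V0=2.74, i_V1 at 6,0
solve → V1=2.729+0.01256j, V2=0.6000-0.04931j, V3=2.494+0.003130j, V4=2.721+0.004756j, V5=0.3137-0.05661j, V6=2.740+0.000j
aux → i_V1=-1.510+0.005785j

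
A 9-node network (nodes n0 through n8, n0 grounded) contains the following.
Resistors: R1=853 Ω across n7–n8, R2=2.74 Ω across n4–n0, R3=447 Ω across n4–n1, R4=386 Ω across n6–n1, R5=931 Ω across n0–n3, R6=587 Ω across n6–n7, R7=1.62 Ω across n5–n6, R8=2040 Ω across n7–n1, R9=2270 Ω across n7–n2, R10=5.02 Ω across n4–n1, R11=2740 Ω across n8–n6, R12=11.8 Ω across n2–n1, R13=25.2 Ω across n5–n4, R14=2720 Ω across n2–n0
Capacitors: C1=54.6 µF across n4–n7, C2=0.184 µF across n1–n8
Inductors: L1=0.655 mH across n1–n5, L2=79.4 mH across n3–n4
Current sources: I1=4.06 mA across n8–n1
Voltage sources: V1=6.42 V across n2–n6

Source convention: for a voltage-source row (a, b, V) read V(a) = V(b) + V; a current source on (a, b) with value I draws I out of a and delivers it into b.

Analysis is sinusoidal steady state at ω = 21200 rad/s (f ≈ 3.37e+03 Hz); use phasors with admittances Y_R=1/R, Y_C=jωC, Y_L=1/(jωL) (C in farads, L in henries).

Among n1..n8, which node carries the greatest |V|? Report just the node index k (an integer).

2

Element admittances at ω=21200 rad/s:
  Y(R1) = 0.001172+0.000j S between n7,n8
  Y(C1) = 0.000+1.158j S between n4,n7
  Y(R2) = 0.3650+0.000j S between n4,n0
  Y(R3) = 0.002237+0.000j S between n4,n1
  Y(R4) = 0.002591+0.000j S between n6,n1
  Y(R5) = 0.001074+0.000j S between n0,n3
  Y(R6) = 0.001704+0.000j S between n6,n7
  Y(L1) = 0.000-0.07201j S between n1,n5
  I1: injects 0.00406 A into n1 (from n8)
  Y(L2) = 0.000-0.0005941j S between n3,n4
  Y(R7) = 0.6173+0.000j S between n5,n6
  Y(R8) = 0.0004902+0.000j S between n7,n1
  Y(R9) = 0.0004405+0.000j S between n7,n2
  Y(C2) = 0.000+0.003901j S between n1,n8
  Y(R10) = 0.1992+0.000j S between n4,n1
  Y(R11) = 0.0003650+0.000j S between n8,n6
  Y(R12) = 0.08475+0.000j S between n2,n1
  Y(R13) = 0.03968+0.000j S between n5,n4
  Y(R14) = 0.0003676+0.000j S between n2,n0
  V1: constraint V(n2)−V(n6) = 6.42
Assemble and solve the 9×9 MNA system:
  V(n1)=0.5053+0.3302j  V(n2)=3.497-1.381j  V(n3)=-0.0002382+0.001816j  V(n4)=-0.003522+0.001386j  V(n5)=-2.532-1.630j  V(n6)=-2.923-1.381j  V(n7)=-0.004381+0.004366j  V(n8)=-0.2347+1.553j
  i(V1)=-0.2563+0.1461j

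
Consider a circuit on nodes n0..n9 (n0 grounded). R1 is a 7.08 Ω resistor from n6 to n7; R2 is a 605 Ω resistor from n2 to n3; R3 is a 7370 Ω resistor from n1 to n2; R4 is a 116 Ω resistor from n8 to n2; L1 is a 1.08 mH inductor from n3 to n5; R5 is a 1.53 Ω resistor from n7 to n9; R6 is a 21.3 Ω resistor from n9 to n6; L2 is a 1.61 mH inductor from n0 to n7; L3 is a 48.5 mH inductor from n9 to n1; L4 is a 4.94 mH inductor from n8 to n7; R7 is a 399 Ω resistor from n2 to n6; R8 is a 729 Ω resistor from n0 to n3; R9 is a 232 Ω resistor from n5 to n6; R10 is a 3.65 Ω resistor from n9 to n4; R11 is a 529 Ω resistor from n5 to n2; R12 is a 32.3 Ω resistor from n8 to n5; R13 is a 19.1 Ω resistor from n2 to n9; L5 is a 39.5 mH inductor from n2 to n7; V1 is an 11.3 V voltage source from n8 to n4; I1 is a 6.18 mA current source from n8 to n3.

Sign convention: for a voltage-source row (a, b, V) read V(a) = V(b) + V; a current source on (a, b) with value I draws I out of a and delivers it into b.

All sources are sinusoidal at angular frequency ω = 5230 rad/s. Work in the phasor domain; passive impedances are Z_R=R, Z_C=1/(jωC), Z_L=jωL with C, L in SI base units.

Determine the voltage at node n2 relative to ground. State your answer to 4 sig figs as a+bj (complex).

Apply KCL at each of the 9 non-ground nodes and solve the resulting linear system.
Node n1: branches {R3, L3} → V_1 = -0.1678+0.5435j
Node n2: branches {R2, R3, R4, R7, R11, R13, L5} → V_2 = 1.580+0.8123j
Node n3: branches {R2, L1, R8, I1} → V_3 = 8.289+1.436j
Node n4: branches {R10, V1} → V_4 = -0.9670+1.869j
Node n5: branches {L1, R9, R11, R12} → V_5 = 8.272+1.528j
Node n6: branches {R1, R6, R7, R9} → V_6 = 0.1770+0.09125j
Node n7: branches {R1, R5, L2, L4, L5} → V_7 = 0.01659-0.09574j
Node n8: branches {R4, L4, R12, V1, I1} → V_8 = 10.33+1.869j
Node n9: branches {R5, R6, L3, R10, R13} → V_9 = -0.1585+0.4834j
Source currents: i(V1)=-0.2215+0.3796j

1.580+0.8123j V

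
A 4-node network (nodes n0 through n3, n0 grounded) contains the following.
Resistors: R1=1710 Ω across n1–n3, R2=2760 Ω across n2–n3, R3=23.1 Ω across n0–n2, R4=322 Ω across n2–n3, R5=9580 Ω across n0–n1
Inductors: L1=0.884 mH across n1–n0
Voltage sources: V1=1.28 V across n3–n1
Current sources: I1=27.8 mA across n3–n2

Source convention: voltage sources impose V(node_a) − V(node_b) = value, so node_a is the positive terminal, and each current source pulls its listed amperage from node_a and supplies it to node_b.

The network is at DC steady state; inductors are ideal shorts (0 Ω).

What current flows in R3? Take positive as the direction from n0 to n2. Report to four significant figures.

Element admittances at DC:
  Y(R1) = 0.0005848 S between n1,n3
  Y(R2) = 0.0003623 S between n2,n3
  Y(R3) = 0.04329 S between n0,n2
  Y(R4) = 0.003106 S between n2,n3
  Y(R5) = 0.0001044 S between n0,n1
  L1: short n1↔n0 (DC inductor)
  V1: constraint V(n3)−V(n1) = 1.28
  I1: injects 0.0278 A into n2 (from n3)
Assemble and solve the 5×5 MNA system:
  V(n1)=0.000  V(n2)=0.6895  V(n3)=1.280
  i(L1)=-0.02985  i(V1)=-0.03060

-0.02985 A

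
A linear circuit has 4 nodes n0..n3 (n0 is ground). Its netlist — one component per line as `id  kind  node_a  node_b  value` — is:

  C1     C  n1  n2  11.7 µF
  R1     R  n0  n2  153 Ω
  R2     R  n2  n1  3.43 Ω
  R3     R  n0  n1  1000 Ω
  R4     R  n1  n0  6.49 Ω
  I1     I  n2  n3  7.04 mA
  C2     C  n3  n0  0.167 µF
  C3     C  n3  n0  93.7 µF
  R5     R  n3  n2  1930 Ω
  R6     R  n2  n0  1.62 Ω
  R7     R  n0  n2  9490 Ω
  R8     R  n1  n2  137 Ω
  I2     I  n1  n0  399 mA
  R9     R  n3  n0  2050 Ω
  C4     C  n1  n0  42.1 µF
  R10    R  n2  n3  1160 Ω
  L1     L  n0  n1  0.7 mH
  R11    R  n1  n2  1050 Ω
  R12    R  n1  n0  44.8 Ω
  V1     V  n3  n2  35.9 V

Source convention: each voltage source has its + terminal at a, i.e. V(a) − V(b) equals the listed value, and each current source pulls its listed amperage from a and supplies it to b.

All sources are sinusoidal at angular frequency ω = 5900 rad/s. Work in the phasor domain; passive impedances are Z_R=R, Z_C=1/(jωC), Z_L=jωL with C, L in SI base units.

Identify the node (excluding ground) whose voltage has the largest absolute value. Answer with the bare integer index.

3

Element admittances at ω=5900 rad/s:
  Y(C1) = 0.000+0.06903j S between n1,n2
  Y(R1) = 0.006536+0.000j S between n0,n2
  Y(R2) = 0.2915+0.000j S between n2,n1
  Y(R3) = 0.001000+0.000j S between n0,n1
  Y(R4) = 0.1541+0.000j S between n1,n0
  I1: injects 0.00704 A into n3 (from n2)
  Y(C2) = 0.000+0.0009853j S between n3,n0
  Y(C3) = 0.000+0.5528j S between n3,n0
  Y(R5) = 0.0005181+0.000j S between n3,n2
  Y(R6) = 0.6173+0.000j S between n2,n0
  Y(R7) = 0.0001054+0.000j S between n0,n2
  Y(R8) = 0.007299+0.000j S between n1,n2
  I2: injects 0.399 A into n0 (from n1)
  Y(R9) = 0.0004878+0.000j S between n3,n0
  Y(C4) = 0.000+0.2484j S between n1,n0
  Y(R10) = 0.0008621+0.000j S between n2,n3
  Y(L1) = 0.000-0.2421j S between n0,n1
  Y(R11) = 0.0009524+0.000j S between n1,n2
  Y(R12) = 0.02232+0.000j S between n1,n0
  V1: constraint V(n3)−V(n2) = 35.9
Assemble and solve the 4×4 MNA system:
  V(n1)=-8.503-11.14j  V(n2)=-13.28-16.81j  V(n3)=22.62-16.81j
  i(V1)=-9.366-12.52j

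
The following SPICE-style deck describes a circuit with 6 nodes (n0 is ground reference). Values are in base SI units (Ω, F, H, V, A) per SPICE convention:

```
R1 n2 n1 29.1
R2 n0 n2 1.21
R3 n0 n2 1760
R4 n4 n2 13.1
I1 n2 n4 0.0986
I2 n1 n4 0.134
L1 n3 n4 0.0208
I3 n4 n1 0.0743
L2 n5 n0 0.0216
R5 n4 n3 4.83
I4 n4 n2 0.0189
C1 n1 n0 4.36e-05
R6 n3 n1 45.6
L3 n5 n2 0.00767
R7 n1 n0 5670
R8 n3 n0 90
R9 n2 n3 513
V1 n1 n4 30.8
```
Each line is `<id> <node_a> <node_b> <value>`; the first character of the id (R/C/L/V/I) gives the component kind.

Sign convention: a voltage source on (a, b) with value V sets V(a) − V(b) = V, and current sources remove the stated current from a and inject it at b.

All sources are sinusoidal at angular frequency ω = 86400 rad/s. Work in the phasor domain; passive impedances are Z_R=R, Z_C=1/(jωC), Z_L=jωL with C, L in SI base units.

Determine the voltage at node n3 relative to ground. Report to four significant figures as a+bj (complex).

-26.35-0.6122j V

Apply KCL at each of the 5 non-ground nodes and solve the resulting linear system.
Node n1: branches {R1, I2, I3, C1, R6, R7, V1} → V_1 = 0.01908-0.6572j
Node n2: branches {R1, R2, R3, R4, I1, I4, L3, R9} → V_2 = -2.639-0.07980j
Node n3: branches {L1, R5, R6, R8, R9} → V_3 = -26.35-0.6122j
Node n4: branches {R4, I1, I2, L1, I3, R5, I4, V1} → V_4 = -30.78-0.6572j
Node n5: branches {L2, L3} → V_5 = -1.948-0.05889j
Source currents: i(V1)=-3.205-0.05093j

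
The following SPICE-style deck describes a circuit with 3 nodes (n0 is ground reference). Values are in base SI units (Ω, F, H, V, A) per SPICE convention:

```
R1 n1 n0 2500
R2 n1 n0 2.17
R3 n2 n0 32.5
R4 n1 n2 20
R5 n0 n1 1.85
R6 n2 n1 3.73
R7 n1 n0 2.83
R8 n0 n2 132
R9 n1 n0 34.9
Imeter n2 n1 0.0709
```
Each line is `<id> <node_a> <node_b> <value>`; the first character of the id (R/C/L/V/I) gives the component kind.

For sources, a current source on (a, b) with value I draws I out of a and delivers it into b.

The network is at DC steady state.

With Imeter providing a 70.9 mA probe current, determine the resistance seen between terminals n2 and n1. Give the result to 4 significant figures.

Apply KCL at each of the 2 non-ground nodes and solve the resulting linear system.
Node n1: branches {R1, R2, R4, R5, R6, R7, R9, Imeter} → V_1 = 0.005379
Node n2: branches {R3, R4, R6, R8, Imeter} → V_2 = -0.1941

R_eq = 2.814 Ω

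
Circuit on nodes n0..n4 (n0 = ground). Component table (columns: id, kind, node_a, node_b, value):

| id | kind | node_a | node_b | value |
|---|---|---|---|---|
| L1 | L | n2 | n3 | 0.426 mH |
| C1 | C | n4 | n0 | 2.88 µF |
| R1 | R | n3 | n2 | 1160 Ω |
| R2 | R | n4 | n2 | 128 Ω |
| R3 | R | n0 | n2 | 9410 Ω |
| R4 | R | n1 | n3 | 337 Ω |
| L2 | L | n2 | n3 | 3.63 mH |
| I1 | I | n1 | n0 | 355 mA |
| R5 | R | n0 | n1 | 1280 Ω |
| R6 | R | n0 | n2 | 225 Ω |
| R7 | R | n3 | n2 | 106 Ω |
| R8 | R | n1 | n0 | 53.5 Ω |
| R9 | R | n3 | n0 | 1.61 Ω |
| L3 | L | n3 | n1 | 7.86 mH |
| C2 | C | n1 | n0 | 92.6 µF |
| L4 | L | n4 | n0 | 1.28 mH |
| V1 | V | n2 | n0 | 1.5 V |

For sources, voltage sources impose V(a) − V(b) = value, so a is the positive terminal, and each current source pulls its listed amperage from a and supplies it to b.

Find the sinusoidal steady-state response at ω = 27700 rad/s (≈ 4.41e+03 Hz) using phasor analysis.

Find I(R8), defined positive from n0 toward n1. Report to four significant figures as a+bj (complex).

2.937e-05-0.002597j A

Element admittances at ω=27700 rad/s:
  Y(L1) = 0.000-0.08474j S between n2,n3
  Y(C1) = 0.000+0.07978j S between n4,n0
  Y(R1) = 0.0008621+0.000j S between n3,n2
  Y(R2) = 0.007812+0.000j S between n4,n2
  Y(R3) = 0.0001063+0.000j S between n0,n2
  Y(R4) = 0.002967+0.000j S between n1,n3
  Y(L2) = 0.000-0.009945j S between n2,n3
  I1: injects 0.355 A into n0 (from n1)
  Y(R5) = 0.0007813+0.000j S between n0,n1
  Y(R6) = 0.004444+0.000j S between n0,n2
  Y(R7) = 0.009434+0.000j S between n3,n2
  Y(R8) = 0.01869+0.000j S between n1,n0
  Y(R9) = 0.6211+0.000j S between n3,n0
  Y(L3) = 0.000-0.004593j S between n3,n1
  Y(C2) = 0.000+2.565j S between n1,n0
  Y(L4) = 0.000-0.02820j S between n4,n0
  V1: constraint V(n2)−V(n0) = 1.5
Assemble and solve the 5×5 MNA system:
  V(n1)=-0.001571+0.1390j  V(n2)=1.500+0.000j  V(n3)=0.05884-0.2140j  V(n4)=0.03365-0.2221j
  i(V1)=-0.05339+0.1325j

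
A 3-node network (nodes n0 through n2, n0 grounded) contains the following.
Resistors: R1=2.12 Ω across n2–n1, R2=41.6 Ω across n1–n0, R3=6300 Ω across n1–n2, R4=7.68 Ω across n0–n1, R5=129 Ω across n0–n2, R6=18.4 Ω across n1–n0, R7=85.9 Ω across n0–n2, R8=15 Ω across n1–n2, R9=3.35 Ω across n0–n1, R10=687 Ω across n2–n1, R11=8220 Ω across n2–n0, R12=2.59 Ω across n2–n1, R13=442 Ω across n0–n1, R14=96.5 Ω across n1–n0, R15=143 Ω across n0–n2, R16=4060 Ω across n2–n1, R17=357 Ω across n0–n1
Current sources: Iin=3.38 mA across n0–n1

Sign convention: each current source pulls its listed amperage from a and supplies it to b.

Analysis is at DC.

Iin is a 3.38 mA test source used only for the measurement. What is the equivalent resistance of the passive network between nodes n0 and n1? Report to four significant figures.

MNA unknowns: 2 node voltages V₁..V_2
R1: Y=0.4717 on G[2,1]
R2: Y=0.02404 on G[1,0]
R3: Y=0.0001587 on G[1,2]
R4: Y=0.1302 on G[0,1]
R5: Y=0.007752 on G[0,2]
R6: Y=0.05435 on G[1,0]
R7: Y=0.01164 on G[0,2]
R8: Y=0.06667 on G[1,2]
R9: Y=0.2985 on G[0,1]
R10: Y=0.001456 on G[2,1]
R11: Y=0.0001217 on G[2,0]
R12: Y=0.3861 on G[2,1]
R13: Y=0.002262 on G[0,1]
R14: Y=0.01036 on G[1,0]
R15: Y=0.006993 on G[0,2]
R16: Y=0.0002463 on G[2,1]
R17: Y=0.002801 on G[0,1]
Iin: z[0]−=0.00338, z[1]+=0.00338
solve → V1=0.006165, V2=0.005993

R_eq = 1.824 Ω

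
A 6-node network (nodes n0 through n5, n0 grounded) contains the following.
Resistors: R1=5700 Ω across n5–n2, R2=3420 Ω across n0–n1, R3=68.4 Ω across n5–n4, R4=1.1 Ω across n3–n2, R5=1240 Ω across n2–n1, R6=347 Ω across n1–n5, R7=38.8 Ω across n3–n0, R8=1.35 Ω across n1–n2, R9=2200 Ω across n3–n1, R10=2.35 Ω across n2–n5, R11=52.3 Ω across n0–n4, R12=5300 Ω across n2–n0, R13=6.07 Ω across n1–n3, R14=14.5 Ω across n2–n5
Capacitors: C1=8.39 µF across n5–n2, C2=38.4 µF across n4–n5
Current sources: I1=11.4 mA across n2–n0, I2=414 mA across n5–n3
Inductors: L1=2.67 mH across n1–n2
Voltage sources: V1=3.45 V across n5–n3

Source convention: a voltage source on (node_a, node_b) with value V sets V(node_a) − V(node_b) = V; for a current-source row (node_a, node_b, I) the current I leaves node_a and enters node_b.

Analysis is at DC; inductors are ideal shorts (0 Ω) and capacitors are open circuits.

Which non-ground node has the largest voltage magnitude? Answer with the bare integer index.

Apply KCL at each of the 5 non-ground nodes and solve the resulting linear system.
Node n1: branches {R2, R5, R6, R8, R9, R13, L1} → V_1 = -0.08788
Node n2: branches {R1, R4, R5, C1, I1, R8, R10, R12, R14, L1} → V_2 = -0.08788
Node n3: branches {R4, R7, I2, R9, R13, V1} → V_3 = -1.173
Node n4: branches {R3, R11, C2} → V_4 = 0.9868
Node n5: branches {R1, R3, R6, C1, I2, R10, C2, R14, V1} → V_5 = 2.277
Source currents: i(L1)=-0.1724, i(V1)=-1.610

5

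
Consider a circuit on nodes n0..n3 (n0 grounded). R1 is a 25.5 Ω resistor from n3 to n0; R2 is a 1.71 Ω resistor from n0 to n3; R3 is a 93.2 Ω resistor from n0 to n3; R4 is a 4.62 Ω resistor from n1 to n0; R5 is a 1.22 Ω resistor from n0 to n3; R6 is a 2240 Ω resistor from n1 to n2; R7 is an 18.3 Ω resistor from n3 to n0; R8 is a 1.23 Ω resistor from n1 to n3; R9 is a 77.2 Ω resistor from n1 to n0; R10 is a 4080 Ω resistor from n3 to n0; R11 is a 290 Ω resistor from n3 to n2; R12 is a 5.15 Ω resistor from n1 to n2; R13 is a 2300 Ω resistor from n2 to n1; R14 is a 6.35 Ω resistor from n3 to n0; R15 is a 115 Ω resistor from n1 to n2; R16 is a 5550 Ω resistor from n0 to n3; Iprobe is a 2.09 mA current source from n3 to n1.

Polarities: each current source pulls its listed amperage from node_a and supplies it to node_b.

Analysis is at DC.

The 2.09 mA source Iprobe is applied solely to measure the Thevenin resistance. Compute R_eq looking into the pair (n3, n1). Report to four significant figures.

R_eq = 0.9823 Ω

Element admittances at DC:
  Y(R1) = 0.03922 S between n3,n0
  Y(R2) = 0.5848 S between n0,n3
  Y(R3) = 0.01073 S between n0,n3
  Y(R4) = 0.2165 S between n1,n0
  Y(R5) = 0.8197 S between n0,n3
  Y(R6) = 0.0004464 S between n1,n2
  Y(R7) = 0.05464 S between n3,n0
  Y(R8) = 0.8130 S between n1,n3
  Y(R9) = 0.01295 S between n1,n0
  Y(R10) = 0.0002451 S between n3,n0
  Y(R11) = 0.003448 S between n3,n2
  Y(R12) = 0.1942 S between n1,n2
  Y(R13) = 0.0004348 S between n2,n1
  Y(R14) = 0.1575 S between n3,n0
  Y(R15) = 0.008696 S between n1,n2
  Y(R16) = 0.0001802 S between n0,n3
  Iprobe: injects 0.00209 A into n1 (from n3)
Assemble and solve the 3×3 MNA system:
  V(n1)=0.001805  V(n2)=0.001770  V(n3)=-0.0002483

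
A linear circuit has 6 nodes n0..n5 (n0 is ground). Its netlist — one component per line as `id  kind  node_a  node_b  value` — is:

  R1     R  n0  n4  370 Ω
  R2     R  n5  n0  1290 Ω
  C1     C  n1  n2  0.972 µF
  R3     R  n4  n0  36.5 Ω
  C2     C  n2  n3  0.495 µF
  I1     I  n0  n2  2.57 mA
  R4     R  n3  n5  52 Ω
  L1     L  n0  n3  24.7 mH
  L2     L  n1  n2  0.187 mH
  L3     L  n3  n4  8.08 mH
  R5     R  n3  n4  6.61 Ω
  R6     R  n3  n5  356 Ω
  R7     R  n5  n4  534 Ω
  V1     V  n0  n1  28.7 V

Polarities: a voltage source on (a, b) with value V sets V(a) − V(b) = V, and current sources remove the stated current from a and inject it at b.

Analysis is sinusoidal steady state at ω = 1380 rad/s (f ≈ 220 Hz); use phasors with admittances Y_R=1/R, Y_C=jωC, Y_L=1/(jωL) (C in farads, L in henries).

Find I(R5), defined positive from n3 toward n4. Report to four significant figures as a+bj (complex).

0.01040-0.002817j A

MNA unknowns: 5 node voltages V₁..V_5 plus 1 source current (V1)
R1: Y=0.002703+0.000j on G[0,4]
R2: Y=0.0007752+0.000j on G[5,0]
C1: Y=0.000+0.001341j on G[1,2]
R3: Y=0.02740+0.000j on G[4,0]
C2: Y=0.000+0.0006831j on G[2,3]
I1: z[0]−=0.00257, z[2]+=0.00257
R4: Y=0.01923+0.000j on G[3,5]
L1: Y=0.000-0.02934j on G[0,3]
L2: Y=0.000-3.875j on G[1,2]
L3: Y=0.000-0.08968j on G[3,4]
R5: Y=0.1513+0.000j on G[3,4]
R6: Y=0.002809+0.000j on G[3,5]
R7: Y=0.001873+0.000j on G[5,4]
V1: row V0−V1=28.7, i_V1 at 0,1
solve → V1=-28.70+0.000j, V2=-28.71+0.0007196j, V3=0.3621-0.3175j, V4=0.2933-0.2989j, V5=0.3455-0.3061j
aux → i_V1=-0.002787-0.01986j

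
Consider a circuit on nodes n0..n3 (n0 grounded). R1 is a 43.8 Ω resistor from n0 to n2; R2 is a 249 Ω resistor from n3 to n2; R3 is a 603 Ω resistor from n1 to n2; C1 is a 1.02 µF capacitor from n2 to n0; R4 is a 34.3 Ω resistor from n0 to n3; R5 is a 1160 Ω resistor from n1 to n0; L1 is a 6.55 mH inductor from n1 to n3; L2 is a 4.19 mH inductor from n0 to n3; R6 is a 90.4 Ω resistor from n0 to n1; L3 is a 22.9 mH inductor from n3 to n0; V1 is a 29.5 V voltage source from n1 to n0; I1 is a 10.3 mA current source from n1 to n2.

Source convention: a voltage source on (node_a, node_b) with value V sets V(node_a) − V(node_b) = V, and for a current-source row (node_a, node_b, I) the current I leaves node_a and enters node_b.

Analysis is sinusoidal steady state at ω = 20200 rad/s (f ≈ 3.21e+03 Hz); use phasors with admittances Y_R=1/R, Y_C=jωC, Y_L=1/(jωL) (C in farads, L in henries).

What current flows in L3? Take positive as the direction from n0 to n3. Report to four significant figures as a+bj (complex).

Element admittances at ω=20200 rad/s:
  Y(R1) = 0.02283+0.000j S between n0,n2
  Y(R2) = 0.004016+0.000j S between n3,n2
  Y(R3) = 0.001658+0.000j S between n1,n2
  Y(C1) = 0.000+0.02060j S between n2,n0
  Y(R4) = 0.02915+0.000j S between n0,n3
  Y(R5) = 0.0008621+0.000j S between n1,n0
  Y(L1) = 0.000-0.007558j S between n1,n3
  Y(L2) = 0.000-0.01182j S between n0,n3
  Y(R6) = 0.01106+0.000j S between n0,n1
  Y(L3) = 0.000-0.002162j S between n3,n0
  V1: constraint V(n1)−V(n0) = 29.5
  I1: injects 0.0103 A into n2 (from n1)
Assemble and solve the 4×4 MNA system:
  V(n1)=29.50+0.000j  V(n2)=1.347-1.649j  V(n3)=3.276-4.795j
  i(V1)=-0.4450+0.1955j

0.01036+0.007082j A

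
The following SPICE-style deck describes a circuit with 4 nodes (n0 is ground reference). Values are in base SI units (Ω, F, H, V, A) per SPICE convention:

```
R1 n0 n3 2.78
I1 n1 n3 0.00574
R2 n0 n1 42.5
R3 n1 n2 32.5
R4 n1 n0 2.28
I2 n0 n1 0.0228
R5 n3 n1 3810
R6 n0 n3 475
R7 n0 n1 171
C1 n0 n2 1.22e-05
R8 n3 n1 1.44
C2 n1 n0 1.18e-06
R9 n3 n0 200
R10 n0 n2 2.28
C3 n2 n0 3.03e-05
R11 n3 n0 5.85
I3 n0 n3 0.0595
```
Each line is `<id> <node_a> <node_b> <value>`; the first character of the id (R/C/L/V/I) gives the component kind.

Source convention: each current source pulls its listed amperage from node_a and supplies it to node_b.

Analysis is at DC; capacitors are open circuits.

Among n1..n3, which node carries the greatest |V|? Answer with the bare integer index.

MNA unknowns: 3 node voltages V₁..V_3
R1: Y=0.3597 on G[0,3]
I1: z[1]−=0.00574, z[3]+=0.00574
R2: Y=0.02353 on G[0,1]
R3: Y=0.03077 on G[1,2]
R4: Y=0.4386 on G[1,0]
I2: z[0]−=0.0228, z[1]+=0.0228
R5: Y=0.0002625 on G[3,1]
R6: Y=0.002105 on G[0,3]
R7: Y=0.005848 on G[0,1]
C1: Y=0.000 on G[0,2]
R8: Y=0.6944 on G[3,1]
C2: Y=0.000 on G[1,0]
R9: Y=0.005000 on G[3,0]
R10: Y=0.4386 on G[0,2]
C3: Y=0.000 on G[2,0]
R11: Y=0.1709 on G[3,0]
I3: z[0]−=0.0595, z[3]+=0.0595
solve → V1=0.06731, V2=0.004412, V3=0.09087

3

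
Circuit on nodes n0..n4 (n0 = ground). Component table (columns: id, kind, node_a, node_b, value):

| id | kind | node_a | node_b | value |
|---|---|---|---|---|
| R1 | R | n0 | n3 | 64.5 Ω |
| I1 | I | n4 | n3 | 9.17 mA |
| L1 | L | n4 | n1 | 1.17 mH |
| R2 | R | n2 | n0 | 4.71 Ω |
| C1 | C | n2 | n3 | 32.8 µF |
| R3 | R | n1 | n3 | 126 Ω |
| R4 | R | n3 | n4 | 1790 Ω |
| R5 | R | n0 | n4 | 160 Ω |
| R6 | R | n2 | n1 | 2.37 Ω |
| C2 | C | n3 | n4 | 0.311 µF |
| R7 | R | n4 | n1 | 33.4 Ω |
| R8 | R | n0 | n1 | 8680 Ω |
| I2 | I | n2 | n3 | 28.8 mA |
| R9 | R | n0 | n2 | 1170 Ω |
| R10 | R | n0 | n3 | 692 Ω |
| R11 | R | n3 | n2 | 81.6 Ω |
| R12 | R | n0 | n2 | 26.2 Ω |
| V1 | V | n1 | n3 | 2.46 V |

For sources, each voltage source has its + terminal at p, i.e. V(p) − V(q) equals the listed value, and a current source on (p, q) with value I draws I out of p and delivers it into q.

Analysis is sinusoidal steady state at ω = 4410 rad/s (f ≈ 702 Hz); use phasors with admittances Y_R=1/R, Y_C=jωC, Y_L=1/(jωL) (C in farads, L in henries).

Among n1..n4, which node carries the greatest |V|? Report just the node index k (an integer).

3

Apply KCL at each of the 4 non-ground nodes and solve the resulting linear system.
Node n1: branches {L1, R3, R6, R7, R8, V1} → V_1 = 0.5347+0.5957j
Node n2: branches {R2, C1, R6, I2, R9, R11, R12} → V_2 = 0.1157-0.05336j
Node n3: branches {R1, I1, C1, R3, R4, C2, I2, R10, R11, V1} → V_3 = -1.925+0.5957j
Node n4: branches {I1, L1, R4, R5, C2, R7} → V_4 = 0.5570+0.5193j
Source currents: i(V1)=-0.2105-0.2805j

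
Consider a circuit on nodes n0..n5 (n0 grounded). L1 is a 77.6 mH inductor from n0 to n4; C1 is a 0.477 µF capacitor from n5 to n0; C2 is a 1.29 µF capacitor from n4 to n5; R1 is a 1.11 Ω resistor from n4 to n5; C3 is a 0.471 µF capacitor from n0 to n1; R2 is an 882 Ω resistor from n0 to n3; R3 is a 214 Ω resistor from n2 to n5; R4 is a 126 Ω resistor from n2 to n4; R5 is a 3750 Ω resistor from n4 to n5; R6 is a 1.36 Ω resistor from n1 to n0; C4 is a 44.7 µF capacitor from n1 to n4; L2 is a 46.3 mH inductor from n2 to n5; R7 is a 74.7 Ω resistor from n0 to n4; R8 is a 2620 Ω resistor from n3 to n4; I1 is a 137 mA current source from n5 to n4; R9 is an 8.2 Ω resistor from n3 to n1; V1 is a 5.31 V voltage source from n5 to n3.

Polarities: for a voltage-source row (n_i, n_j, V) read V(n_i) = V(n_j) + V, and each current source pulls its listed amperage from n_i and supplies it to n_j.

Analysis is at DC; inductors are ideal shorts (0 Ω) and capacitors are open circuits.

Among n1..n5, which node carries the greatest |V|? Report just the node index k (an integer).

3

MNA unknowns: 5 node voltages V₁..V_5 plus 3 source currents (L1, L2, V1)
L1: row V0−V4=0, i_L1 at 0,4
C1: Y=0.000 on G[5,0]
C2: Y=0.000 on G[4,5]
R1: Y=0.9009 on G[4,5]
C3: Y=0.000 on G[0,1]
R2: Y=0.001134 on G[0,3]
R3: Y=0.004673 on G[2,5]
R4: Y=0.007937 on G[2,4]
R5: Y=0.0002667 on G[4,5]
R6: Y=0.7353 on G[1,0]
C4: Y=0.000 on G[1,4]
L2: row V2−V5=0, i_L2 at 2,5
R7: Y=0.01339 on G[0,4]
R8: Y=0.0003817 on G[3,4]
I1: z[5]−=0.137, z[4]+=0.137
R9: Y=0.1220 on G[3,1]
V1: row V5−V3=5.31, i_V1 at 5,3
solve → V1=-0.6956, V2=0.4201, V3=-4.890, V4=0.000, V5=0.4201
aux → i_L1=-0.5170, i_L2=-0.003334, i_V1=-0.5189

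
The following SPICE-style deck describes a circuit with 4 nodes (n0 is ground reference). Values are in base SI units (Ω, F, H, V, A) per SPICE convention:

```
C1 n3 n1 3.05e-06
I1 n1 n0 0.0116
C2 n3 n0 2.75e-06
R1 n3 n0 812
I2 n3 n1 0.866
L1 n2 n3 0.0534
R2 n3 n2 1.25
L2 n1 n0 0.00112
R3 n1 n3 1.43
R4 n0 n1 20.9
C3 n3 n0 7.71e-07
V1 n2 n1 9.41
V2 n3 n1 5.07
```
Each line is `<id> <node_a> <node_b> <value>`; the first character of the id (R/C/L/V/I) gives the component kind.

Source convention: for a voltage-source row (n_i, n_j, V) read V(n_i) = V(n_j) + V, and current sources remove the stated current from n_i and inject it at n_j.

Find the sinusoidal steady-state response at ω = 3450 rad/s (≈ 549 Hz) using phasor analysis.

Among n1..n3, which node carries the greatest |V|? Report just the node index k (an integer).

2

Apply KCL at each of the 3 non-ground nodes and solve the resulting linear system.
Node n1: branches {C1, I1, I2, L2, R3, R4, V1, V2} → V_1 = 0.2263-0.1174j
Node n2: branches {L1, R2, V1} → V_2 = 9.636-0.1174j
Node n3: branches {C1, C2, R1, I2, L1, R2, R3, C3, V2} → V_3 = 5.296-0.1174j
Source currents: i(V1)=-3.472+0.02356j, i(V2)=-0.9474-0.1411j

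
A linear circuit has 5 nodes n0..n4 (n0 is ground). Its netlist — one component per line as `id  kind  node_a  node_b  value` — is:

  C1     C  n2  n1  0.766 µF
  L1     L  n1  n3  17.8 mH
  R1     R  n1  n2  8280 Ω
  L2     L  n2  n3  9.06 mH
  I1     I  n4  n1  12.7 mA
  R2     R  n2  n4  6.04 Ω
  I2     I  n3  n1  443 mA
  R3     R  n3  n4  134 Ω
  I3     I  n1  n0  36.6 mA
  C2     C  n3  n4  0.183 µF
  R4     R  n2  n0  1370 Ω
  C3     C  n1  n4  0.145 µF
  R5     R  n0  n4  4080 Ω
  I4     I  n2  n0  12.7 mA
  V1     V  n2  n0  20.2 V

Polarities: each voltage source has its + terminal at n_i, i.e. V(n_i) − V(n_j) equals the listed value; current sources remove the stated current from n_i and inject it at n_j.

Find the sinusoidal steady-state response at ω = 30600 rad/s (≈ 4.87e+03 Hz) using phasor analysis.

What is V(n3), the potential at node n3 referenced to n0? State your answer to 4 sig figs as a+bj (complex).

-44.19-3.509j V

Element admittances at ω=30600 rad/s:
  Y(C1) = 0.000+0.02344j S between n2,n1
  Y(L1) = 0.000-0.001836j S between n1,n3
  Y(R1) = 0.0001208+0.000j S between n1,n2
  Y(L2) = 0.000-0.003607j S between n2,n3
  I1: injects 0.0127 A into n1 (from n4)
  Y(R2) = 0.1656+0.000j S between n2,n4
  I2: injects 0.443 A into n1 (from n3)
  Y(R3) = 0.007463+0.000j S between n3,n4
  I3: injects 0.0366 A into n0 (from n1)
  Y(C2) = 0.000+0.005600j S between n3,n4
  Y(R4) = 0.0007299+0.000j S between n2,n0
  Y(C3) = 0.000+0.004437j S between n1,n4
  Y(R5) = 0.0002451+0.000j S between n0,n4
  I4: injects 0.0127 A into n0 (from n2)
  V1: constraint V(n2)−V(n0) = 20.2
Assemble and solve the 5×5 MNA system:
  V(n1)=24.39-16.16j  V(n2)=20.20+0.000j  V(n3)=-44.19-3.509j  V(n4)=17.74-1.982j
  i(V1)=-0.06839+0.0004858j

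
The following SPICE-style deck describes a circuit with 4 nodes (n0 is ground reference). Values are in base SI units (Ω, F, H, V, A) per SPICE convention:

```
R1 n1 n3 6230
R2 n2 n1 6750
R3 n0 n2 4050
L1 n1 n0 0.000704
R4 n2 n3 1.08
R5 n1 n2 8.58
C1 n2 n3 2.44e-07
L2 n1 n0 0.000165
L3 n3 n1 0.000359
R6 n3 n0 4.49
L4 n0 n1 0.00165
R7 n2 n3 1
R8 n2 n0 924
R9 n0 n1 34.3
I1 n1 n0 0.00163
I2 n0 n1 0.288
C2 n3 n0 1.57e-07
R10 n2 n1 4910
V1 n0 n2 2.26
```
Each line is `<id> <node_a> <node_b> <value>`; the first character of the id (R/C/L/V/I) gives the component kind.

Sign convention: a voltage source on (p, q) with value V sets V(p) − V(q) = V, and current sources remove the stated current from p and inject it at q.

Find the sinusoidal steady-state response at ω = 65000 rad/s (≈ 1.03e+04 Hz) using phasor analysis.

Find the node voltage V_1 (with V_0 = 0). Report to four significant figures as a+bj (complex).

Apply KCL at each of the 3 non-ground nodes and solve the resulting linear system.
Node n1: branches {R1, R2, L1, R5, L2, L3, L4, R9, I1, I2, R10} → V_1 = -0.2320+0.3263j
Node n2: branches {R2, R3, R4, R5, C1, R7, R8, R10, V1} → V_2 = -2.260+0.000j
Node n3: branches {R1, R4, C1, L3, R6, R7, C2} → V_3 = -2.019-0.02780j
Source currents: i(V1)=-0.7049+0.01158j

-0.2320+0.3263j V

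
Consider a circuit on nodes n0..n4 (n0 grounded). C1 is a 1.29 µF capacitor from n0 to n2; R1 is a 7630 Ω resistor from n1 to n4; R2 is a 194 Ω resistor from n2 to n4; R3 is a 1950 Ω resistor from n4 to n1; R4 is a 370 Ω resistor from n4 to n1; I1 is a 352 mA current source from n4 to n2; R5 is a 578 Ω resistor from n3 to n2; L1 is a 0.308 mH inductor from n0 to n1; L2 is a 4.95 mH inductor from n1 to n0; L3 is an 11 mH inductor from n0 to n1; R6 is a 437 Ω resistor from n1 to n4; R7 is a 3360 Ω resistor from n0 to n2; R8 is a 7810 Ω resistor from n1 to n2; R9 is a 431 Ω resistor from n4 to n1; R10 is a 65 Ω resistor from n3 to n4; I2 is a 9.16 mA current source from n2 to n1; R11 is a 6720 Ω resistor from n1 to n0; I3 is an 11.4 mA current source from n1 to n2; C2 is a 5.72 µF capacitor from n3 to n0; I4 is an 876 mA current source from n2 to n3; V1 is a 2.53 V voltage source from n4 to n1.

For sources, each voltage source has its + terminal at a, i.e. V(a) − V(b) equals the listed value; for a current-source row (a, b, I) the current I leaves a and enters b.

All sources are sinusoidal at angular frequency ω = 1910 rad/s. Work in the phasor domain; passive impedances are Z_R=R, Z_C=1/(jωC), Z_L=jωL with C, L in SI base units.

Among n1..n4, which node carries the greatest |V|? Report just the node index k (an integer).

2

MNA unknowns: 4 node voltages V₁..V_4 plus 1 source current (V1)
C1: Y=0.000+0.002464j on G[0,2]
R1: Y=0.0001311+0.000j on G[1,4]
R2: Y=0.005155+0.000j on G[2,4]
R3: Y=0.0005128+0.000j on G[4,1]
R4: Y=0.002703+0.000j on G[4,1]
I1: z[4]−=0.352, z[2]+=0.352
R5: Y=0.001730+0.000j on G[3,2]
L1: Y=0.000-1.700j on G[0,1]
L2: Y=0.000-0.1058j on G[1,0]
L3: Y=0.000-0.04760j on G[0,1]
R6: Y=0.002288+0.000j on G[1,4]
R7: Y=0.0002976+0.000j on G[0,2]
R8: Y=0.0001280+0.000j on G[1,2]
R9: Y=0.002320+0.000j on G[4,1]
R10: Y=0.01538+0.000j on G[3,4]
I2: z[2]−=0.00916, z[1]+=0.00916
R11: Y=0.0001488+0.000j on G[1,0]
I3: z[1]−=0.0114, z[2]+=0.0114
C2: Y=0.000+0.01093j on G[3,0]
I4: z[2]−=0.876, z[3]+=0.876
V1: row V4−V1=2.53, i_V1 at 4,1
solve → V1=0.1311-0.09456j, V2=-56.56+14.08j, V3=34.61-20.75j, V4=2.661-0.09456j
aux → i_V1=-0.1859-0.2448j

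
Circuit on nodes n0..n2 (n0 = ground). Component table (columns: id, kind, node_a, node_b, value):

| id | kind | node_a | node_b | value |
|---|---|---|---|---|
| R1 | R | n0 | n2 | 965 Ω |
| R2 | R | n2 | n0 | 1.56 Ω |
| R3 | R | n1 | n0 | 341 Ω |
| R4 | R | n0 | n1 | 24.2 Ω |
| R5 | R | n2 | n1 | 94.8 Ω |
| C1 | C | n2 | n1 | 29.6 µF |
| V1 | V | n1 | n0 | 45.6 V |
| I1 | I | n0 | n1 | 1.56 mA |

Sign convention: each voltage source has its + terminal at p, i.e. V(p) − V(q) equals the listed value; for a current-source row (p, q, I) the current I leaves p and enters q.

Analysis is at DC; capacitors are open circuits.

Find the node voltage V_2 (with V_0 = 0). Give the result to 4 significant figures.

0.7371 V

MNA unknowns: 2 node voltages V₁..V_2 plus 1 source current (V1)
R1: Y=0.001036 on G[0,2]
R2: Y=0.6410 on G[2,0]
R3: Y=0.002933 on G[1,0]
R4: Y=0.04132 on G[0,1]
R5: Y=0.01055 on G[2,1]
C1: Y=0.000 on G[2,1]
V1: row V1−V0=45.6, i_V1 at 1,0
I1: z[0]−=0.00156, z[1]+=0.00156
solve → V1=45.60, V2=0.7371
aux → i_V1=-2.490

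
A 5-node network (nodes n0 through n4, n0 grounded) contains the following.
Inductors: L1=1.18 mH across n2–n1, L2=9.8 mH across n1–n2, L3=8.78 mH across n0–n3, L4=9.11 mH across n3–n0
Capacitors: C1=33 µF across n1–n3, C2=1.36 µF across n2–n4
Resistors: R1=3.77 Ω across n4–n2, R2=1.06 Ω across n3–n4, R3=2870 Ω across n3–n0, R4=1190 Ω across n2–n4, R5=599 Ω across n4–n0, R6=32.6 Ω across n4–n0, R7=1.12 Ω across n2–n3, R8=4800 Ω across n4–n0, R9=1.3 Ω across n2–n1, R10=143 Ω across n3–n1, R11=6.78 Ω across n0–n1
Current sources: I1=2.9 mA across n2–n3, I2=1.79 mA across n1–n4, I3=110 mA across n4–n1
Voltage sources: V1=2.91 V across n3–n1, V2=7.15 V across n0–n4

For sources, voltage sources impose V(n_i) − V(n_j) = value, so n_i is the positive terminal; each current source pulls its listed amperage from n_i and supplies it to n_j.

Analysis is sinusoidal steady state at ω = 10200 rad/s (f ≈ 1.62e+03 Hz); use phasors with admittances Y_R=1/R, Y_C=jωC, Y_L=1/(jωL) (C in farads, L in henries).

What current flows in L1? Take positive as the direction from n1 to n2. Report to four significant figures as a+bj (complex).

Element admittances at ω=10200 rad/s:
  Y(L1) = 0.000-0.08308j S between n2,n1
  Y(C1) = 0.000+0.3366j S between n1,n3
  Y(R1) = 0.2653+0.000j S between n4,n2
  Y(L2) = 0.000-0.01000j S between n1,n2
  Y(C2) = 0.000+0.01387j S between n2,n4
  Y(R2) = 0.9434+0.000j S between n3,n4
  I1: injects 0.0029 A into n3 (from n2)
  I2: injects 0.00179 A into n4 (from n1)
  Y(R3) = 0.0003484+0.000j S between n3,n0
  Y(R4) = 0.0008403+0.000j S between n2,n4
  I3: injects 0.11 A into n1 (from n4)
  Y(R5) = 0.001669+0.000j S between n4,n0
  Y(R6) = 0.03067+0.000j S between n4,n0
  Y(R7) = 0.8929+0.000j S between n2,n3
  Y(L3) = 0.000-0.01117j S between n0,n3
  Y(R8) = 0.0002083+0.000j S between n4,n0
  Y(L4) = 0.000-0.01076j S between n3,n0
  Y(R9) = 0.7692+0.000j S between n2,n1
  Y(R10) = 0.006993+0.000j S between n3,n1
  Y(R11) = 0.1475+0.000j S between n0,n1
  V1: constraint V(n3)−V(n1) = 2.91
  V2: constraint V(n0)−V(n4) = 7.15
Assemble and solve the 6×6 MNA system:
  V(n1)=-8.616-0.1105j  V(n2)=-7.072-0.02125j  V(n3)=-5.706-0.1105j  V(n4)=-7.150+0.000j
  i(V1)=-2.595-0.9207j  i(V2)=-1.508+0.1088j

-0.007412+0.1283j A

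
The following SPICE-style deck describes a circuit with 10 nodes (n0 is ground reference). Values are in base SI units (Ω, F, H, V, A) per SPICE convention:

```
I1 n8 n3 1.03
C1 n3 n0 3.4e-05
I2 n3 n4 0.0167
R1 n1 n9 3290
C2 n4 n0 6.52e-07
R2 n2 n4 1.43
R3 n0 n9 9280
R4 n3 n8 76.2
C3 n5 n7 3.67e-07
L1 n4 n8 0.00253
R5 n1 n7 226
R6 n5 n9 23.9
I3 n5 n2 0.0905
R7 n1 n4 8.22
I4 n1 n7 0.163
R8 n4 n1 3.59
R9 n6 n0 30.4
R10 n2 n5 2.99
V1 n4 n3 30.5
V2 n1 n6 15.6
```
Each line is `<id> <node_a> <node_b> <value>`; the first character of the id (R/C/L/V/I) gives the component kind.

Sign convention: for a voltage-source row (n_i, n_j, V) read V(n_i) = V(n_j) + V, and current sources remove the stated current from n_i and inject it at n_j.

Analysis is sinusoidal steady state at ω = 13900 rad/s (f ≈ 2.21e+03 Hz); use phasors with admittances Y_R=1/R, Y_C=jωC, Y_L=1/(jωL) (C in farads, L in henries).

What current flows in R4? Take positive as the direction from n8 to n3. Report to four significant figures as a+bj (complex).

Element admittances at ω=13900 rad/s:
  I1: injects 1.03 A into n3 (from n8)
  Y(C1) = 0.000+0.4726j S between n3,n0
  I2: injects 0.0167 A into n4 (from n3)
  Y(R1) = 0.0003040+0.000j S between n1,n9
  Y(C2) = 0.000+0.009063j S between n4,n0
  Y(R2) = 0.6993+0.000j S between n2,n4
  Y(R3) = 0.0001078+0.000j S between n0,n9
  Y(R4) = 0.01312+0.000j S between n3,n8
  Y(C3) = 0.000+0.005101j S between n5,n7
  Y(L1) = 0.000-0.02844j S between n4,n8
  Y(R5) = 0.004425+0.000j S between n1,n7
  Y(R6) = 0.04184+0.000j S between n5,n9
  I3: injects 0.0905 A into n2 (from n5)
  Y(R7) = 0.1217+0.000j S between n1,n4
  I4: injects 0.163 A into n7 (from n1)
  Y(R8) = 0.2786+0.000j S between n4,n1
  Y(R9) = 0.03289+0.000j S between n6,n0
  Y(R10) = 0.3344+0.000j S between n2,n5
  V1: constraint V(n4)−V(n3) = 30.5
  V2: constraint V(n1)−V(n6) = 15.6
Assemble and solve the 11×11 MNA system:
  V(n1)=28.59+0.6504j  V(n2)=30.01+1.002j  V(n3)=-0.6186+0.8937j  V(n4)=29.88+0.8937j  V(n5)=30.00+1.229j  V(n6)=12.99+0.6504j  V(n7)=44.92-16.56j  V(n8)=10.74-40.57j  V(n9)=29.91+1.222j
  i(V1)=-1.585+0.2518j  i(V2)=0.4272+0.02140j

0.1491-0.5442j A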